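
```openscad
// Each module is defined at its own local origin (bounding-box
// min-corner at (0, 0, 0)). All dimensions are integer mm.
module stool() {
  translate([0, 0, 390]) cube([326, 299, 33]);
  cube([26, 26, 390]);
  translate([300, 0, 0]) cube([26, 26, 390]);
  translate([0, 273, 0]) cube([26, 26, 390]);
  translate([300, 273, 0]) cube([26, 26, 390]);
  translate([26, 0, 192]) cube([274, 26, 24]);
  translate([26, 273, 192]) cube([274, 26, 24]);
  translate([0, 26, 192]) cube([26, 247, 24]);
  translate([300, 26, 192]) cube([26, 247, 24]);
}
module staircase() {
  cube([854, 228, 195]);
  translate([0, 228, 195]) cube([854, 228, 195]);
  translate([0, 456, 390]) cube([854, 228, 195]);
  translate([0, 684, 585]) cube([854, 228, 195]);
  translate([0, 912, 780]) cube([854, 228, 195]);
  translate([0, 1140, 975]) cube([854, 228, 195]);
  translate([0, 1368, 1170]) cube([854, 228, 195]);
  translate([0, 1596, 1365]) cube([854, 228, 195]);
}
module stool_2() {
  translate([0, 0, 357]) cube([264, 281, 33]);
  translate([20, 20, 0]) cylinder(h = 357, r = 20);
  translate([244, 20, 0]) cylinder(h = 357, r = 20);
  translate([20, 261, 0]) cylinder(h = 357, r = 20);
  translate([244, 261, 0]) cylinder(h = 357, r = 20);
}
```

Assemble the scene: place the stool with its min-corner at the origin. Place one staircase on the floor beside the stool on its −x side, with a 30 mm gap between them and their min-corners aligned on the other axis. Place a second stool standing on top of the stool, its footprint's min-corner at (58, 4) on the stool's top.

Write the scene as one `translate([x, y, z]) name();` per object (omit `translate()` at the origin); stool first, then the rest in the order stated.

stool();
translate([-884, 0, 0]) staircase();
translate([58, 4, 423]) stool_2();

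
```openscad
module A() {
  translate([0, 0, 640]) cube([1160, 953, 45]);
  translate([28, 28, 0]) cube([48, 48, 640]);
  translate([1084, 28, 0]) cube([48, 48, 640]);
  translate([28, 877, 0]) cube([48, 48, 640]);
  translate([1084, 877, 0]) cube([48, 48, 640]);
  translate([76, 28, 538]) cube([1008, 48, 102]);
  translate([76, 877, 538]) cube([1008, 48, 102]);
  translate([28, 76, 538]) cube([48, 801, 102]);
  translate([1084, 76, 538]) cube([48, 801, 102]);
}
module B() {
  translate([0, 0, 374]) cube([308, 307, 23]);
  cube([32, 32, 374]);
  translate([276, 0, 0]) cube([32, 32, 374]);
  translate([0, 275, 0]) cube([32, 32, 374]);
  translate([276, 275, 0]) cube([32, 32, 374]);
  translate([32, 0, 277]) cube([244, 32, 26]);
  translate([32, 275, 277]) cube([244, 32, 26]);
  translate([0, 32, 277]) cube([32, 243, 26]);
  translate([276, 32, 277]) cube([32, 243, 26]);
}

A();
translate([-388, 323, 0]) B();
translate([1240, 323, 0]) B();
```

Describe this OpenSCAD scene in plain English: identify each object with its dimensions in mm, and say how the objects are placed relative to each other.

A is a rectangular dining table. The top is 1160×953×45 mm with its upper surface at z = 685 mm. It stands on four 48×48 mm square legs, each inset 28 mm from the nearest pair of top edges, running from the floor to the underside of the top. Four apron rails, 48 mm thick and 102 mm tall, run between adjacent legs with their top edges flush with the underside of the top and their outer faces flush with the legs' outer faces.

B is a simple wooden stool: a rectangular seat 308 mm (x) by 307 mm (y), 23 mm thick, top face at z = 397 mm, on four square legs, each 32×32 mm in cross-section. The legs rest on z = 0, each flush with a corner of the seat. Four stretchers, 32 mm wide and 26 mm tall, connect adjacent legs with their undersides at z = 277 mm, each running between the inner faces of the legs it joins and aligned with the legs' outer faces on the other axis.

Two stools sit around the table at the −x, +x sides.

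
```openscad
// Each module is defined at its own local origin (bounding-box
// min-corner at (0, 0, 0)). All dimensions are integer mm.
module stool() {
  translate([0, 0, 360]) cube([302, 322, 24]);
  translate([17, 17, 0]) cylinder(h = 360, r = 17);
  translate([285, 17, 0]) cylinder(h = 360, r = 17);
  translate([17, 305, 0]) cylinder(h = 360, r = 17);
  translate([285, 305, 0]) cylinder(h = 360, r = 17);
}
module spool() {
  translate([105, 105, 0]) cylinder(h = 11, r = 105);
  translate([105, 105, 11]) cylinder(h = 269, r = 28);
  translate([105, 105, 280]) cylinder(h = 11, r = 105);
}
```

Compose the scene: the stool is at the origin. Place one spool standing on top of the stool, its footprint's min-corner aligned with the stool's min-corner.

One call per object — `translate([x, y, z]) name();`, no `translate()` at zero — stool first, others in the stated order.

stool();
translate([0, 0, 384]) spool();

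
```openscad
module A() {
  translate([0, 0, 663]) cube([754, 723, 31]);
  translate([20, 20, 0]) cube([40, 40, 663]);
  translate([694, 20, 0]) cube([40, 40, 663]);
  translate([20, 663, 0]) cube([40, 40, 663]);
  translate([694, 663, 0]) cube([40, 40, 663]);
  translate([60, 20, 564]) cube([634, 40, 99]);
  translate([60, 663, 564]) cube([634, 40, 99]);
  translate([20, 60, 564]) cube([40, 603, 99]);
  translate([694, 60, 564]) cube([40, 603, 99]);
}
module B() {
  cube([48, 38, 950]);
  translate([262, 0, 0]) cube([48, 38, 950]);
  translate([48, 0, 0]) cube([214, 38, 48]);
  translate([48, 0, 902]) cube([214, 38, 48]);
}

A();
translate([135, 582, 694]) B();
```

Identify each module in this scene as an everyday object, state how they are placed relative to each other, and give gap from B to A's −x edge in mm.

The picture frame's min-x is at 135; the table's min-x is 0; gap = 135 mm.

A is a table. B is a picture frame. The picture frame is on top of the table. The gap from the picture frame to the table's −x edge is 135 mm.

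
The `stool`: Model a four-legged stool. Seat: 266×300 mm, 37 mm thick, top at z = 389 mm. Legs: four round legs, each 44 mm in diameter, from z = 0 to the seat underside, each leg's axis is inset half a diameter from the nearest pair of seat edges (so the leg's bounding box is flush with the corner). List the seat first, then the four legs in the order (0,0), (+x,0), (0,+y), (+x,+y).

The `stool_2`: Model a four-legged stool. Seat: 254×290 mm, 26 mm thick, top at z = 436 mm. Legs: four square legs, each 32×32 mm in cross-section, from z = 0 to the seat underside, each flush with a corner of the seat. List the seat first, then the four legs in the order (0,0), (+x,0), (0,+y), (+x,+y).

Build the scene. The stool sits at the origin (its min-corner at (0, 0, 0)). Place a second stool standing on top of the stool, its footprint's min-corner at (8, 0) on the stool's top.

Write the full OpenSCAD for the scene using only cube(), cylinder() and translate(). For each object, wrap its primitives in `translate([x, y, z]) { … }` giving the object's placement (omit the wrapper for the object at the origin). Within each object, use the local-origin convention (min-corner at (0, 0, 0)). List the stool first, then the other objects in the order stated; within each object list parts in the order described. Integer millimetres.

translate([0, 0, 352]) cube([266, 300, 37]);
translate([22, 22, 0]) cylinder(h = 352, r = 22);
translate([244, 22, 0]) cylinder(h = 352, r = 22);
translate([22, 278, 0]) cylinder(h = 352, r = 22);
translate([244, 278, 0]) cylinder(h = 352, r = 22);
translate([8, 0, 389]) {
  translate([0, 0, 410]) cube([254, 290, 26]);
  cube([32, 32, 410]);
  translate([222, 0, 0]) cube([32, 32, 410]);
  translate([0, 258, 0]) cube([32, 32, 410]);
  translate([222, 258, 0]) cube([32, 32, 410]);
}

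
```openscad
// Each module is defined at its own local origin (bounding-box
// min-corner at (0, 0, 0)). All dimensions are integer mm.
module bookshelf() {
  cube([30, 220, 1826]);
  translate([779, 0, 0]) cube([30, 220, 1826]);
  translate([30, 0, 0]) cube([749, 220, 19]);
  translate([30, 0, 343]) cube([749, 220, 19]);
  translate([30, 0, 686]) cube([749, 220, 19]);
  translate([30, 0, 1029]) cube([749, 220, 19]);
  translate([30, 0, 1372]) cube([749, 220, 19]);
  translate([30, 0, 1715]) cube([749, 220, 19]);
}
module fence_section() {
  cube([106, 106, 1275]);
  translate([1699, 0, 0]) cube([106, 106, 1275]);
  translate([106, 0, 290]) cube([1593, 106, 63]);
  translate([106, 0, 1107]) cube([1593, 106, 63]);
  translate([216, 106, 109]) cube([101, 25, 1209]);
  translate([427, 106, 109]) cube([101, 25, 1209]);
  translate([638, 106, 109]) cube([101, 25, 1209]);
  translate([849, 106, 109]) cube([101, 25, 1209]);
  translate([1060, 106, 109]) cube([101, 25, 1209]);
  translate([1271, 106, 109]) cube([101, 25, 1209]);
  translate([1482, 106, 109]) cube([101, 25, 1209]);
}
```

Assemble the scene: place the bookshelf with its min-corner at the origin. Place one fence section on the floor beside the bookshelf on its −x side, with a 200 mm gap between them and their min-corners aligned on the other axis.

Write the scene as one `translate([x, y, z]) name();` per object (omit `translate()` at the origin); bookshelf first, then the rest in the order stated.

bookshelf();
translate([-2005, 0, 0]) fence_section();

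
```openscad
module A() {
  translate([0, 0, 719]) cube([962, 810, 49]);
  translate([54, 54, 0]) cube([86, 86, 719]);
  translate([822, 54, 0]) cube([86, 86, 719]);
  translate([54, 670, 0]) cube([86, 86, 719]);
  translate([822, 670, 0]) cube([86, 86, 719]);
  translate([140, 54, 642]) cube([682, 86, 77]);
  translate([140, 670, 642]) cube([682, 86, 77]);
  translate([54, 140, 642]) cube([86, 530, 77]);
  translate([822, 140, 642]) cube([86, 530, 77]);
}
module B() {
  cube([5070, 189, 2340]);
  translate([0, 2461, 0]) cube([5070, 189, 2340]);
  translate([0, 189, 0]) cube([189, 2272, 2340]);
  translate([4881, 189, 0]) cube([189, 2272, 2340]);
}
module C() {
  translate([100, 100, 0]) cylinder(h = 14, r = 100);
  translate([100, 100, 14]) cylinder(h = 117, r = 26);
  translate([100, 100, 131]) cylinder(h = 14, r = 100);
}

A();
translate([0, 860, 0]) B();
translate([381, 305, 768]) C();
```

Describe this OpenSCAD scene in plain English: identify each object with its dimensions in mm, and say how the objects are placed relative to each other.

A is a rectangular dining table. The top is 962×810×49 mm with its upper surface at z = 768 mm. It stands on four 86×86 mm square legs, each inset 54 mm from the nearest pair of top edges, running from the floor to the underside of the top. Four apron rails, 86 mm thick and 77 mm tall, run between adjacent legs with their top edges flush with the underside of the top and their outer faces flush with the legs' outer faces.

B is the wall frame of a small rectangular building: four walls, each 2340 mm tall and 189 mm thick, enclosing a footprint 5070 mm (x) by 2650 mm (y) outside-to-outside, with no floor or roof. The front and back walls (the −y and +y sides) span the full width; the two side walls fit between them.

C is a spool: two coaxial disc flanges of radius 100 mm and thickness 14 mm, joined by a core cylinder of radius 26 mm and height 117 mm. The lower flange rests on z = 0 and the three cylinders share a vertical axis.

The house frame is on the floor beside the table on its +y side. The spool is on top of the table, centred.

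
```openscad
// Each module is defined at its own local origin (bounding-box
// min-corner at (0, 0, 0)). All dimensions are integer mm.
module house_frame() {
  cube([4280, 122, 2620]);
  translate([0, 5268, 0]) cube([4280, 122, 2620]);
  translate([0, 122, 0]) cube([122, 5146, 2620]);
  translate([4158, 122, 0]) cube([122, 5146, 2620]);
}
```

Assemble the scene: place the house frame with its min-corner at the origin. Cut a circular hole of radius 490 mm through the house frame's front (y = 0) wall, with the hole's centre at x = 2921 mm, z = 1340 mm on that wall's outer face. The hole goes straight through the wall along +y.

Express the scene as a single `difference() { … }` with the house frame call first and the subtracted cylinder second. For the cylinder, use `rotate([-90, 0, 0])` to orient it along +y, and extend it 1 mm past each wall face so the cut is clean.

difference() {
  house_frame();
  translate([2921, -1, 1340]) rotate([-90, 0, 0]) cylinder(h = 124, r = 490);
}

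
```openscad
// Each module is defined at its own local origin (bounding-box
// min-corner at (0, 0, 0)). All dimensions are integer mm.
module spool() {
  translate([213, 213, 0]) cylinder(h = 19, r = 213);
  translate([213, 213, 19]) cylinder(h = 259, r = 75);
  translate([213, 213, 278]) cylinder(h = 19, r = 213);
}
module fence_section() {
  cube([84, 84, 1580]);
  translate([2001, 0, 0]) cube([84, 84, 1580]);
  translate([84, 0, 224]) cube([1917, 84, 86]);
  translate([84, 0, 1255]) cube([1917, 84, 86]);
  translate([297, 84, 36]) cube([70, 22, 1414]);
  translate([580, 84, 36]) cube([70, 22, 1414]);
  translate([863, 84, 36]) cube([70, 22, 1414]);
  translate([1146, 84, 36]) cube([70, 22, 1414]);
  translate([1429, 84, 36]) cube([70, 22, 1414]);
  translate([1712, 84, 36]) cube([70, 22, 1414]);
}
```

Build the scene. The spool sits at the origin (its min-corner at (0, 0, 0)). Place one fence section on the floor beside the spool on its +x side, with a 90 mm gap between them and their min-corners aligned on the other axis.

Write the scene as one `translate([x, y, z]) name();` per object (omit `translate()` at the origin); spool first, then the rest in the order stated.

spool();
translate([516, 0, 0]) fence_section();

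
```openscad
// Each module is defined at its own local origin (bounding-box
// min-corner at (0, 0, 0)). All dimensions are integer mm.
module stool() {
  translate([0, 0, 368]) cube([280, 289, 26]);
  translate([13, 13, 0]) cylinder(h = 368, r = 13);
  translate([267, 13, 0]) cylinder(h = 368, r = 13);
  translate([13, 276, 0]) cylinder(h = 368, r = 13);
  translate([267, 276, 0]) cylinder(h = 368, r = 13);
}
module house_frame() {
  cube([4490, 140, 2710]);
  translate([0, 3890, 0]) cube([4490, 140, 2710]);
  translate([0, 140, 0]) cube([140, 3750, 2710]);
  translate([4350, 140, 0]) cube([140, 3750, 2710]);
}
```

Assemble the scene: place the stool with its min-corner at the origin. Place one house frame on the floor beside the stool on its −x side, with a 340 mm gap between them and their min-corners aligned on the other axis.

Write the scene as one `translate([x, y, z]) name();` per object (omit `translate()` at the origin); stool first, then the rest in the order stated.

stool();
translate([-4830, 0, 0]) house_frame();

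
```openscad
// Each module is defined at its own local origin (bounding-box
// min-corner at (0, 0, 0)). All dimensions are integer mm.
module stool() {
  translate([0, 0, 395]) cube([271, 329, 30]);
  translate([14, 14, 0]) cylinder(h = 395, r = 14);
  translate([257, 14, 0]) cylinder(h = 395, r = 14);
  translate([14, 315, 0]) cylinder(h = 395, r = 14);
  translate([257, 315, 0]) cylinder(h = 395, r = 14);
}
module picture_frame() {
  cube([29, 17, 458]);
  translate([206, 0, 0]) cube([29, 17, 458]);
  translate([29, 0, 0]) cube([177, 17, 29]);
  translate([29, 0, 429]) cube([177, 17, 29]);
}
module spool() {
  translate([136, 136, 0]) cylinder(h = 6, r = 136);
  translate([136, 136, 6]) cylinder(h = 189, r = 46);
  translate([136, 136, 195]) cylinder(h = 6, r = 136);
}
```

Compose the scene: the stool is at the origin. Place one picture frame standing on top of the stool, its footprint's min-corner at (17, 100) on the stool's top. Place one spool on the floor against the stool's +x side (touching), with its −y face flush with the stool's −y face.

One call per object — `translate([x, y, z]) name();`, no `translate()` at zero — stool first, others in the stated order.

stool();
translate([17, 100, 425]) picture_frame();
translate([271, 0, 0]) spool();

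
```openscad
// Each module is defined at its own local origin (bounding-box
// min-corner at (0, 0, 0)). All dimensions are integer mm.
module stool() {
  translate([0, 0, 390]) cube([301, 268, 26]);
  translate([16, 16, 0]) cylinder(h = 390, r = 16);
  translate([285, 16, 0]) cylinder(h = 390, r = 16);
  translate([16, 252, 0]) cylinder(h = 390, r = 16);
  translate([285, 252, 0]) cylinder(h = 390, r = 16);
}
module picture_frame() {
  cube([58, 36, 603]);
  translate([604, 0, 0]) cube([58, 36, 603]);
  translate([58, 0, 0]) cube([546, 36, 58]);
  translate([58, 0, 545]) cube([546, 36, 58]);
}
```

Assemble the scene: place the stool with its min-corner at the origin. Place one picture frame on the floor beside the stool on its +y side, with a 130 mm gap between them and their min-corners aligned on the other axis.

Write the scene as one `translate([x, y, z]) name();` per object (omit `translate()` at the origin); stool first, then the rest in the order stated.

stool();
translate([0, 398, 0]) picture_frame();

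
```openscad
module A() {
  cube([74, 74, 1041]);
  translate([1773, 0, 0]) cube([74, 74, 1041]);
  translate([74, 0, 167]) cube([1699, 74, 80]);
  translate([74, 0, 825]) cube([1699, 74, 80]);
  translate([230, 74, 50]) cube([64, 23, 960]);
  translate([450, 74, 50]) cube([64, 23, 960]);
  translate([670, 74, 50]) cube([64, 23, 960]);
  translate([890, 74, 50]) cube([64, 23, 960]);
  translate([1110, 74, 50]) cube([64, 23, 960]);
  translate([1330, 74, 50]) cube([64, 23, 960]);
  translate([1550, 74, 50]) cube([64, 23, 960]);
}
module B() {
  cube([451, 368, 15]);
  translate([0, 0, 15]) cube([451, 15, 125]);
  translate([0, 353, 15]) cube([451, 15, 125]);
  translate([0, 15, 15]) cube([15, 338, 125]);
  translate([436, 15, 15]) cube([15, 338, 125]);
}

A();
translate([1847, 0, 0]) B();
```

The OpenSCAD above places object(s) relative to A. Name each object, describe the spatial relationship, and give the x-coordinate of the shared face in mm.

The fence section's +x face and the open box's −x face are both at x = 1847 mm.

A is a fence section. B is an open box. The open box is against the fence section's +x side, with their −y faces flush. The x-coordinate of the shared face is 1847 mm.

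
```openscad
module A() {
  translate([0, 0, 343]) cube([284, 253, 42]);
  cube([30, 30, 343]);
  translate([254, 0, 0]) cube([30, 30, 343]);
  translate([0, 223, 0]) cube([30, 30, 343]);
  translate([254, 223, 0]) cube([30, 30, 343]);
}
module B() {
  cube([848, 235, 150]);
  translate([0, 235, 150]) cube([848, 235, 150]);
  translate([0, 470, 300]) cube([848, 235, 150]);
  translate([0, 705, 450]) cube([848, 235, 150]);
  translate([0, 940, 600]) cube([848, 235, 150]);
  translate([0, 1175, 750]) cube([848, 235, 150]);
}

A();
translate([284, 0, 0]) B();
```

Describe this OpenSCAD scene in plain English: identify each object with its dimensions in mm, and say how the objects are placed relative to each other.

A is a four-legged stool. The seat is a 284×253×42 mm slab whose top surface is at z = 385 mm; four square legs, each 30×30 mm in cross-section, run from the floor (z = 0) to the underside of the seat, each flush with a corner of the seat.

B is a run of 6 identical solid stair steps. Each tread is 848×235 mm and each step block is 150 mm high. Step 1 rests on the floor; step k is offset from step 1 by (k−1)×235 mm in y and (k−1)×150 mm in z.

The staircase is against the stool's +x side, with their −y faces flush.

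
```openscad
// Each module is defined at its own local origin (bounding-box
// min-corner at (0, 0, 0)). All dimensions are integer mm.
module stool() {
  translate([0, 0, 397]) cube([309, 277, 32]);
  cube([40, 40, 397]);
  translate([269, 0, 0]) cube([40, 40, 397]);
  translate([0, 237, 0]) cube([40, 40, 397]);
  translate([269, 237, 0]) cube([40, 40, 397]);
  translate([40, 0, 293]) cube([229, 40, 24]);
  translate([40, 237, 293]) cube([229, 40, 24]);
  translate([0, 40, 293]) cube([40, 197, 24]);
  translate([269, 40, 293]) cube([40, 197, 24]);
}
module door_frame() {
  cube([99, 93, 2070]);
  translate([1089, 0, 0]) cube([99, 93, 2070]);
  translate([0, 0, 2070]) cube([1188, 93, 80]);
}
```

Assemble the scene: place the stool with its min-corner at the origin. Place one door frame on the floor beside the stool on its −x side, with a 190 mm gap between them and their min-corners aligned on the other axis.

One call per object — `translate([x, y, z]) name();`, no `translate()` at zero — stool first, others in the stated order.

stool();
translate([-1378, 0, 0]) door_frame();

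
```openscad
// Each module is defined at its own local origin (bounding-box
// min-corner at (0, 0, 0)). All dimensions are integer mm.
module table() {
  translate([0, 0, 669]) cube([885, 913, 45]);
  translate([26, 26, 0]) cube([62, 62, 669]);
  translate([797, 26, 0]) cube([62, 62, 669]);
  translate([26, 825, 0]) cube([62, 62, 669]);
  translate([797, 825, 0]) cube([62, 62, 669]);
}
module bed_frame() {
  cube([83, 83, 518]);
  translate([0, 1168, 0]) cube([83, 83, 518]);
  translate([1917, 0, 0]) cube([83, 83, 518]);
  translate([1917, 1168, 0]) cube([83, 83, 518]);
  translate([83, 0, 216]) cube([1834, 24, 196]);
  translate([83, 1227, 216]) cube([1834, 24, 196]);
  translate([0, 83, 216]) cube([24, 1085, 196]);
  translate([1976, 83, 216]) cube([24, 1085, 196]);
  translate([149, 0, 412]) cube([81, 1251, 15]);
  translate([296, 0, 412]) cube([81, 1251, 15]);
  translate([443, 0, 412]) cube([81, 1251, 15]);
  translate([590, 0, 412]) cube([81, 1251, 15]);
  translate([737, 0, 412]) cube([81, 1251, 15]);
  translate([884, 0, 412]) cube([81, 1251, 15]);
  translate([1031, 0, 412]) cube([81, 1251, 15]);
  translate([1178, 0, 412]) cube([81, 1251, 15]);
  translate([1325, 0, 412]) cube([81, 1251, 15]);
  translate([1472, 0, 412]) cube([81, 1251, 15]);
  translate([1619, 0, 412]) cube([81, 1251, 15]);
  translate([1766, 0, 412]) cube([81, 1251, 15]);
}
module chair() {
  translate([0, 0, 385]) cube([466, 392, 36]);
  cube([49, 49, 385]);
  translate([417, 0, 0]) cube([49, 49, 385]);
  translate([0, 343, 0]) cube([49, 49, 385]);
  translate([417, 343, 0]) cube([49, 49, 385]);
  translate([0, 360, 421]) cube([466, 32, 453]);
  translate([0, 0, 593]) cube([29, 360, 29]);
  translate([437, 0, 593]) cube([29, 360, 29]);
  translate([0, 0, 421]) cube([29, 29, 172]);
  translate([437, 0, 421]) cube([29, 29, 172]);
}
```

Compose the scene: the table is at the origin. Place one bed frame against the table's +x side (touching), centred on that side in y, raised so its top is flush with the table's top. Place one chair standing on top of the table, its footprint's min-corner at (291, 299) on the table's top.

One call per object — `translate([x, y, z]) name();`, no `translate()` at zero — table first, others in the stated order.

table();
translate([885, -169, 196]) bed_frame();
translate([291, 299, 714]) chair();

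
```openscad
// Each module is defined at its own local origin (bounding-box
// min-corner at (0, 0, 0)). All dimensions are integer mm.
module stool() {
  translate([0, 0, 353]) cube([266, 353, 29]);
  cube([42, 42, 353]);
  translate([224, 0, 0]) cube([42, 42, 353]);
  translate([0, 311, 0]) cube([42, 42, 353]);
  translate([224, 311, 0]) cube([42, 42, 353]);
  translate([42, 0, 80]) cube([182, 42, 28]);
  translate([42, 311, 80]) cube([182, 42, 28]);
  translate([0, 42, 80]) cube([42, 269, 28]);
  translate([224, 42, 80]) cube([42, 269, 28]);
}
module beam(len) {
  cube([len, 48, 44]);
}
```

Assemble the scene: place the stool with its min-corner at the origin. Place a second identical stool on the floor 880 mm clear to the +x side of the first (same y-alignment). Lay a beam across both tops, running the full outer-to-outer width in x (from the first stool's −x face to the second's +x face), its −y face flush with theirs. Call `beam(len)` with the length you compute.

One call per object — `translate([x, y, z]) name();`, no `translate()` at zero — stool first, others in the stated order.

stool();
translate([1146, 0, 0]) stool();
translate([0, 0, 382]) beam(1412);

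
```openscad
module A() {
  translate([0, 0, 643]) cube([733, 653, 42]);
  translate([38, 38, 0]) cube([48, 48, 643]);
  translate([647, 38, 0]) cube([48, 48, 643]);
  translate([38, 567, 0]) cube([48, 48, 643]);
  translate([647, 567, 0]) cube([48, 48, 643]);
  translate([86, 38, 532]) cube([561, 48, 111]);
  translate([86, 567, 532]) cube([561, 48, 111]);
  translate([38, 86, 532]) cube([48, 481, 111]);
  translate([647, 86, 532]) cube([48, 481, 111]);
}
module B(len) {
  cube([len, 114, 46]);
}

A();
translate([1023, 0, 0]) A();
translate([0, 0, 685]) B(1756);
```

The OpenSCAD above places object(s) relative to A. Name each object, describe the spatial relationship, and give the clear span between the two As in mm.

Second table starts at x = 1023; first ends at x = 733; clear span = 1023 − 733 = 290 mm.

A is a table. B is a beam. A beam spans the tops of two tables. The clear span between the two tables is 290 mm.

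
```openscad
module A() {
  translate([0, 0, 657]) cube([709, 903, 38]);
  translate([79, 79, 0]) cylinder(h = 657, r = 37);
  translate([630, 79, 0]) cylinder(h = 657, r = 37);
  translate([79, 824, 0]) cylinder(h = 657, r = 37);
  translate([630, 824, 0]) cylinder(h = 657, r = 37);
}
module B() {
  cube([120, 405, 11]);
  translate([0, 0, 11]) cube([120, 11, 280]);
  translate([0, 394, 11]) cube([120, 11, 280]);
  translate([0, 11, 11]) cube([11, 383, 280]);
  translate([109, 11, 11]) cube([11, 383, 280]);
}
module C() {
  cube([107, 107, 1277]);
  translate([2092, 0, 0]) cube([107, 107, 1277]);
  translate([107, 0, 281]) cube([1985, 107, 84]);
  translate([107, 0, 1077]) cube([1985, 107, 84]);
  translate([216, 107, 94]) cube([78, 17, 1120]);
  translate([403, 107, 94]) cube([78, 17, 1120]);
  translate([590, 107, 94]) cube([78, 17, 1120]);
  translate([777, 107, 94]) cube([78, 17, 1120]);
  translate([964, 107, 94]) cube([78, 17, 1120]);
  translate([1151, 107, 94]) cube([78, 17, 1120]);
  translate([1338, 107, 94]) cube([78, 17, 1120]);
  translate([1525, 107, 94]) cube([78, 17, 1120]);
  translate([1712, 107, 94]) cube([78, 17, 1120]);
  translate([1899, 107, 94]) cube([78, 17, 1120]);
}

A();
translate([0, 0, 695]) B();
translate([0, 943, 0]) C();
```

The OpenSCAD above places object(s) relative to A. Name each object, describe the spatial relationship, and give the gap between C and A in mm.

The fence section's nearest face is 40 mm from the table's +y face.

A is a table. B is an open box. C is a fence section. The open box is on top of the table. The fence section is on the floor beside the table on its +y side. The gap between the fence section and the table is 40 mm.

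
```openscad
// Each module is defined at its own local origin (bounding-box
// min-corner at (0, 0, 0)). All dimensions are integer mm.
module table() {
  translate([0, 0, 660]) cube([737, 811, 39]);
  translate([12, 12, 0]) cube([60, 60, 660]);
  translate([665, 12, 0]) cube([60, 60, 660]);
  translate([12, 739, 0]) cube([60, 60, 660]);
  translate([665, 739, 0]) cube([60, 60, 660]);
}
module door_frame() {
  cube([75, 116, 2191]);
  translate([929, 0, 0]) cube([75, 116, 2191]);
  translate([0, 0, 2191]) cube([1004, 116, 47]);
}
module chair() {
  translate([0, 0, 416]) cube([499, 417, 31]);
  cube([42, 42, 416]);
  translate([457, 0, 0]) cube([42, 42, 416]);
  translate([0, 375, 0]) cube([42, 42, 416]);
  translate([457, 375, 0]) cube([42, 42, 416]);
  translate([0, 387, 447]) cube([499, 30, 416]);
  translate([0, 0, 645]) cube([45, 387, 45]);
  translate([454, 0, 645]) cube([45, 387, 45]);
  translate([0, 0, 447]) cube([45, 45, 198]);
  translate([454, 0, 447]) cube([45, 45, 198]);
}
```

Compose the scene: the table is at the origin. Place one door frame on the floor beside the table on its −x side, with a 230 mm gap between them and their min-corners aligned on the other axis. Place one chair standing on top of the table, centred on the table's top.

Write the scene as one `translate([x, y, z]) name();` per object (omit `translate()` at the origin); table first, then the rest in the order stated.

table();
translate([-1234, 0, 0]) door_frame();
translate([119, 197, 699]) chair();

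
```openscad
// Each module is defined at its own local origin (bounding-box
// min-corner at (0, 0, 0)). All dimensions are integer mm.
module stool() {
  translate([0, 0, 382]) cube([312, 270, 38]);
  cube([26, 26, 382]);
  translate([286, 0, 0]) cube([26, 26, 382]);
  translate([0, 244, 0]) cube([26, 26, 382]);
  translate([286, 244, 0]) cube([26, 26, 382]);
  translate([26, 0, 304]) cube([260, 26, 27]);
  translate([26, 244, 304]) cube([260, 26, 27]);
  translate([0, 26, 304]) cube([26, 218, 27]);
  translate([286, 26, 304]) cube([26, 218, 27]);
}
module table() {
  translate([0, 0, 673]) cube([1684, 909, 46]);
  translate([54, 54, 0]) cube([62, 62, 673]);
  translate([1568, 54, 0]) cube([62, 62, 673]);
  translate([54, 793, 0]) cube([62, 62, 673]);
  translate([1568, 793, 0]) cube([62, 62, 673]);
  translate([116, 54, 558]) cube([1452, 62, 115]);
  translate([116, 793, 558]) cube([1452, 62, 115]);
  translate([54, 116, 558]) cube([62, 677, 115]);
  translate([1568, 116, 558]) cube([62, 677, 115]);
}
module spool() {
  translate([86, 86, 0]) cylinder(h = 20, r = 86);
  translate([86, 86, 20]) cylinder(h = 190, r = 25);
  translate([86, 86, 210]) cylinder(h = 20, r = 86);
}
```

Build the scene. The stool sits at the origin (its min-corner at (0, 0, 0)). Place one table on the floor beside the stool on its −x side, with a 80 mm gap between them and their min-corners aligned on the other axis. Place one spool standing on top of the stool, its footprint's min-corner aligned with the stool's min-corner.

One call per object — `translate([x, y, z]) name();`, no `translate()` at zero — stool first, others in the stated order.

stool();
translate([-1764, 0, 0]) table();
translate([0, 0, 420]) spool();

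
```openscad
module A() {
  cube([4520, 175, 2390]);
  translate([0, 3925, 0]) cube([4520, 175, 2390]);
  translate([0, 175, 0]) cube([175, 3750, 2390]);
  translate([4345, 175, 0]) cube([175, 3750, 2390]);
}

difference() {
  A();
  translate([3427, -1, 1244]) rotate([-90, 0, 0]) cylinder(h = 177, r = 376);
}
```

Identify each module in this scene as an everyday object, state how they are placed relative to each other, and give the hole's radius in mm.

The subtracted cylinder has r = 376 mm.

A is a house frame. The house frame has a circular hole through its front wall. The hole's radius is 376 mm.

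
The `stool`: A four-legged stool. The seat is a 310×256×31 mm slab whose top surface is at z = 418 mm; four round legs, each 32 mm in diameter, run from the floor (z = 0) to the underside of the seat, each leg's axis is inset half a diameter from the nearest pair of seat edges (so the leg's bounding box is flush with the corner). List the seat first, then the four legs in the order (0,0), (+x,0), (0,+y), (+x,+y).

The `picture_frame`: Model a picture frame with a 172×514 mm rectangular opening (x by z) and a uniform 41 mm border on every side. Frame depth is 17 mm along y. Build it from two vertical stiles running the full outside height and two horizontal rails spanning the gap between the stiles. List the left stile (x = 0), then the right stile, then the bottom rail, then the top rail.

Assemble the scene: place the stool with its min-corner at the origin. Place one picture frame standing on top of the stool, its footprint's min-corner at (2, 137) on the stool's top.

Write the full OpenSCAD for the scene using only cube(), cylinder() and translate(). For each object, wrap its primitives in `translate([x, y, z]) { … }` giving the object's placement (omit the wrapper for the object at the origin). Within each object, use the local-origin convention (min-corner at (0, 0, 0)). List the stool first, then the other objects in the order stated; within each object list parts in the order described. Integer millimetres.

translate([0, 0, 387]) cube([310, 256, 31]);
translate([16, 16, 0]) cylinder(h = 387, r = 16);
translate([294, 16, 0]) cylinder(h = 387, r = 16);
translate([16, 240, 0]) cylinder(h = 387, r = 16);
translate([294, 240, 0]) cylinder(h = 387, r = 16);
translate([2, 137, 418]) {
  cube([41, 17, 596]);
  translate([213, 0, 0]) cube([41, 17, 596]);
  translate([41, 0, 0]) cube([172, 17, 41]);
  translate([41, 0, 555]) cube([172, 17, 41]);
}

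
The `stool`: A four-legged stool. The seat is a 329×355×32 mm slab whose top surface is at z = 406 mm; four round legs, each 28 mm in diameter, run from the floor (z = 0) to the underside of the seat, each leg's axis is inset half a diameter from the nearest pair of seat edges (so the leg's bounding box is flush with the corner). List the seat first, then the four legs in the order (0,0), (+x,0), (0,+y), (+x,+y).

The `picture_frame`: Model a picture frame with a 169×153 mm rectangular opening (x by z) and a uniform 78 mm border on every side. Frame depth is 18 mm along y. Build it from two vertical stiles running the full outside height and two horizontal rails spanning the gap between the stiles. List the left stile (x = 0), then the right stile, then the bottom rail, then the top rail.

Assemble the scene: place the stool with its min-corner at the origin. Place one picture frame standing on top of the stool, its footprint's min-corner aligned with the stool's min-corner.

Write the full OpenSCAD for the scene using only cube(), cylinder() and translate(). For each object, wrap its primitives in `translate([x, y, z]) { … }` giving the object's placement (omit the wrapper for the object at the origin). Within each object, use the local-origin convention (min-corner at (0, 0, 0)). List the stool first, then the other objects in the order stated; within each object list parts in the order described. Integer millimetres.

translate([0, 0, 374]) cube([329, 355, 32]);
translate([14, 14, 0]) cylinder(h = 374, r = 14);
translate([315, 14, 0]) cylinder(h = 374, r = 14);
translate([14, 341, 0]) cylinder(h = 374, r = 14);
translate([315, 341, 0]) cylinder(h = 374, r = 14);
translate([0, 0, 406]) {
  cube([78, 18, 309]);
  translate([247, 0, 0]) cube([78, 18, 309]);
  translate([78, 0, 0]) cube([169, 18, 78]);
  translate([78, 0, 231]) cube([169, 18, 78]);
}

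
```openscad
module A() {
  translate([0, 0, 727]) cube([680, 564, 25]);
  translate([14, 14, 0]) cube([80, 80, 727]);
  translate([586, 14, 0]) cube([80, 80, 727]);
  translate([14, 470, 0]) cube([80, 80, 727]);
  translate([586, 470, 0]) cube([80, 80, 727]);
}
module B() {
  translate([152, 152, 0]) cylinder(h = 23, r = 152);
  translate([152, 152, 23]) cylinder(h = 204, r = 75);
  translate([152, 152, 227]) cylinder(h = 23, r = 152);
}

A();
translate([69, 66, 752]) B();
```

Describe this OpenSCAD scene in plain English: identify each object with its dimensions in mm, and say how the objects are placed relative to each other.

A is a table: top 680 mm (x) × 564 mm (y), 25 mm thick, upper face at z = 752 mm, on four 80×80 mm square legs, each inset 14 mm from the nearest pair of top edges, running from z = 0 to the bottom of the top.

B is a spool: two coaxial disc flanges of radius 152 mm and thickness 23 mm, joined by a core cylinder of radius 75 mm and height 204 mm. The lower flange rests on z = 0 and the three cylinders share a vertical axis.

The spool is on top of the table.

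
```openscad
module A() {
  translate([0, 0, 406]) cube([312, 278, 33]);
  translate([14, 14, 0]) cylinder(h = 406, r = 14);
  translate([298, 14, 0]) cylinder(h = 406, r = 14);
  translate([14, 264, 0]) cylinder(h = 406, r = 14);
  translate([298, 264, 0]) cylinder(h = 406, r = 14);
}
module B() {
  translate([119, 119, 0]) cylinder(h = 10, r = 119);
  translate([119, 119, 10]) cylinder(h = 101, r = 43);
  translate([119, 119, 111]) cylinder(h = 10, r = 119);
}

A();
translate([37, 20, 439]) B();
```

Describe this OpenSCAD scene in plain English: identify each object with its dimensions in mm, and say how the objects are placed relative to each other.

A is a simple wooden stool: a rectangular seat 312 mm (x) by 278 mm (y), 33 mm thick, top face at z = 439 mm, on four round legs, each 28 mm in diameter. The legs rest on z = 0, each leg's axis is inset half a diameter from the nearest pair of seat edges (so the leg's bounding box is flush with the corner).

B is a spool: two coaxial disc flanges of radius 119 mm and thickness 10 mm, joined by a core cylinder of radius 43 mm and height 101 mm. The lower flange rests on z = 0 and the three cylinders share a vertical axis.

The spool is on top of the stool, centred.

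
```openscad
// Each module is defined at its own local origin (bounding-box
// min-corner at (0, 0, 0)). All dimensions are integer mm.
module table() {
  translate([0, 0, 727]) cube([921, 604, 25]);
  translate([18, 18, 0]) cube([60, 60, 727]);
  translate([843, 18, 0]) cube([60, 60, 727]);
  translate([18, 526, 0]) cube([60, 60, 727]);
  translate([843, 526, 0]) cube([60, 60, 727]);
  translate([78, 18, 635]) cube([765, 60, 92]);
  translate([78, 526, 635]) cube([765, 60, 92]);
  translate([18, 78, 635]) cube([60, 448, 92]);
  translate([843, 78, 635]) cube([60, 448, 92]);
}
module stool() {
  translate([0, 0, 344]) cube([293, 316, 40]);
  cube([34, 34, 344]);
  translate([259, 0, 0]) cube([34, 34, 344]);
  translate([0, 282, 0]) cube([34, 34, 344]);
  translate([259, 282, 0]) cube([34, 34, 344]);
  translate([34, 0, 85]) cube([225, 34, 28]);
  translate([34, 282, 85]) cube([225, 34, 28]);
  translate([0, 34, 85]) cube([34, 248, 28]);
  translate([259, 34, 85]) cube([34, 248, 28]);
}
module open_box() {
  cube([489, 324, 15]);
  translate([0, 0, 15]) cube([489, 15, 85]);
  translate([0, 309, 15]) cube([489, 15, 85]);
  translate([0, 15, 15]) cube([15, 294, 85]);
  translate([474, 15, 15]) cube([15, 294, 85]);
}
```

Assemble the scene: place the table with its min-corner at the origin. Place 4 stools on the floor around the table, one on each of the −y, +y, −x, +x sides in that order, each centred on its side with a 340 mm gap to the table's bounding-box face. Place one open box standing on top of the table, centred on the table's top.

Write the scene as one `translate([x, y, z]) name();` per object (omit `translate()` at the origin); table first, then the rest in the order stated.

table();
translate([314, -656, 0]) stool();
translate([314, 944, 0]) stool();
translate([-633, 144, 0]) stool();
translate([1261, 144, 0]) stool();
translate([216, 140, 752]) open_box();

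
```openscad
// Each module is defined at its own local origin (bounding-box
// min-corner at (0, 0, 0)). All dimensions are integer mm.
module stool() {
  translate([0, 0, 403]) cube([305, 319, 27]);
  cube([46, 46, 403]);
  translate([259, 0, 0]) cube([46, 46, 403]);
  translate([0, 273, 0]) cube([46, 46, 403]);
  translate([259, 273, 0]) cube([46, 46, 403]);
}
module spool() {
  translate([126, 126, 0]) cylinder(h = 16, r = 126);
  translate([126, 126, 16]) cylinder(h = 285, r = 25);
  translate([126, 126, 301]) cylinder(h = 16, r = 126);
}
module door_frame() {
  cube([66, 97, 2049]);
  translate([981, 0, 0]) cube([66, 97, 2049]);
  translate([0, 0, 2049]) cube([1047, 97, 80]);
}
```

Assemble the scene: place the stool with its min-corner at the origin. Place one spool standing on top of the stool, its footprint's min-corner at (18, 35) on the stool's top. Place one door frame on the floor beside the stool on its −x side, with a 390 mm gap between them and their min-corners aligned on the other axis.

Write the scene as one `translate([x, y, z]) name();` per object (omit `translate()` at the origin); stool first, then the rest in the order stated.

stool();
translate([18, 35, 430]) spool();
translate([-1437, 0, 0]) door_frame();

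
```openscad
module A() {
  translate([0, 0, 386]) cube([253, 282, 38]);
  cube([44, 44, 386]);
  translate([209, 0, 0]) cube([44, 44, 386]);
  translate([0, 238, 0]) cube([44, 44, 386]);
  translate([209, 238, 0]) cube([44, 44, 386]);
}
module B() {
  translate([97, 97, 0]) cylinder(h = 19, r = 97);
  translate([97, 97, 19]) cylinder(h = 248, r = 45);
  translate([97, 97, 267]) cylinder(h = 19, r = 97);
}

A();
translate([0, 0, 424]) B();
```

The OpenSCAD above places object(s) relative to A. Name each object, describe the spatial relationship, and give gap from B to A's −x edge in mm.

The spool's min-x is at 0; the stool's min-x is 0; gap = 0 mm.

A is a stool. B is a spool. The spool is on top of the stool. The gap from the spool to the stool's −x edge is 0 mm.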